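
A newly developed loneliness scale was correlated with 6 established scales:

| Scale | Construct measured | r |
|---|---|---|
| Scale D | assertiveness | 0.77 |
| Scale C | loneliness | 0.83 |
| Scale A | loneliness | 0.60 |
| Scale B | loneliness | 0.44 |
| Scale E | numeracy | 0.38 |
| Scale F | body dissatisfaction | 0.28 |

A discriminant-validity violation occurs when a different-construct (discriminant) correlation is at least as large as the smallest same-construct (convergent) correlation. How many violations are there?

1

Convergent (same construct = loneliness): Scale C, Scale A, Scale B.
Smallest convergent = 0.44. Discriminant values: 0.77, 0.38, 0.28; count ≥ 0.44 → 1.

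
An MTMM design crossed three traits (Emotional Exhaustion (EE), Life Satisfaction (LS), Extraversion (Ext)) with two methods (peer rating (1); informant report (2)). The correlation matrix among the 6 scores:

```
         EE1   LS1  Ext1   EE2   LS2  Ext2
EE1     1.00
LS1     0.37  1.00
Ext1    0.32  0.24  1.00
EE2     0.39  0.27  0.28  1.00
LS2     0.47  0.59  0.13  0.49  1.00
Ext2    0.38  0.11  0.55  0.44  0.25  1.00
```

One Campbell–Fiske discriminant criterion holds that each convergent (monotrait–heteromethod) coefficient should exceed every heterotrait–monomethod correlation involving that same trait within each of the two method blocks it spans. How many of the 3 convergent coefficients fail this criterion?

Each convergent coefficient versus the relevant comparison correlations:
EE (methods 1·2): 0.39 vs {0.37, 0.49, 0.32, 0.44} → fail.
LS (methods 1·2): 0.59 vs {0.37, 0.49, 0.24, 0.25} → pass.
Ext (methods 1·2): 0.55 vs {0.32, 0.44, 0.24, 0.25} → pass.
1 of 3 fail.

1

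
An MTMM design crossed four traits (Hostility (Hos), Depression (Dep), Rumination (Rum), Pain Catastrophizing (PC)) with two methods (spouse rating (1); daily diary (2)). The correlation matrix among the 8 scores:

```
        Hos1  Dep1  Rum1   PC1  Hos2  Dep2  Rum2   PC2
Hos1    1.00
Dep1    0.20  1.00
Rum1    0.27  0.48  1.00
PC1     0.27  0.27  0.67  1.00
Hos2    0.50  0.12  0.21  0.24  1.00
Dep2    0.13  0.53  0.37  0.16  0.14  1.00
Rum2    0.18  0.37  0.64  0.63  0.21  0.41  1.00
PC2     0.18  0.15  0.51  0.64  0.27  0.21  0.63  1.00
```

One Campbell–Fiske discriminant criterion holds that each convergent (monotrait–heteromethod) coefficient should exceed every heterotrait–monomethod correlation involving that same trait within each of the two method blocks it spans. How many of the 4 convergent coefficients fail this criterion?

Checking each validity diagonal entry against its comparison values:
Hos (methods 1·2): 0.50 vs {0.20, 0.14, 0.27, 0.21, 0.27, 0.27} → pass.
Dep (methods 1·2): 0.53 vs {0.20, 0.14, 0.48, 0.41, 0.27, 0.21} → pass.
Rum (methods 1·2): 0.64 vs {0.27, 0.21, 0.48, 0.41, 0.67, 0.63} → fail.
PC (methods 1·2): 0.64 vs {0.27, 0.27, 0.27, 0.21, 0.67, 0.63} → fail.
2 of 4 fail.

2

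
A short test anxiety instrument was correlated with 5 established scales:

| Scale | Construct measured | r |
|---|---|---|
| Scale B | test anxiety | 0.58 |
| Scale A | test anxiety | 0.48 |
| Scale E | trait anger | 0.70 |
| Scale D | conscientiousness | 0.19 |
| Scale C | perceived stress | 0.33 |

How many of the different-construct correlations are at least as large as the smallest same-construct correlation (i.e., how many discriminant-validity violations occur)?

Convergent (same construct = test anxiety): Scale B, Scale A.
Smallest convergent = 0.48. Discriminant values: 0.70, 0.19, 0.33; count ≥ 0.48 → 1.

1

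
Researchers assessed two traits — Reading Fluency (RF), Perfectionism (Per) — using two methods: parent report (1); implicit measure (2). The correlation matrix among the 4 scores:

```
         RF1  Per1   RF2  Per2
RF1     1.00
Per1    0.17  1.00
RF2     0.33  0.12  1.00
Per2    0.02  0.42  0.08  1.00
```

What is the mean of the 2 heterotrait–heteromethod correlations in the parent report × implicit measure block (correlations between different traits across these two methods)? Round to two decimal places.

0.07

HTHM values (method 1 × method 2): 0.02, 0.12; mean = 0.14/2 = 0.07.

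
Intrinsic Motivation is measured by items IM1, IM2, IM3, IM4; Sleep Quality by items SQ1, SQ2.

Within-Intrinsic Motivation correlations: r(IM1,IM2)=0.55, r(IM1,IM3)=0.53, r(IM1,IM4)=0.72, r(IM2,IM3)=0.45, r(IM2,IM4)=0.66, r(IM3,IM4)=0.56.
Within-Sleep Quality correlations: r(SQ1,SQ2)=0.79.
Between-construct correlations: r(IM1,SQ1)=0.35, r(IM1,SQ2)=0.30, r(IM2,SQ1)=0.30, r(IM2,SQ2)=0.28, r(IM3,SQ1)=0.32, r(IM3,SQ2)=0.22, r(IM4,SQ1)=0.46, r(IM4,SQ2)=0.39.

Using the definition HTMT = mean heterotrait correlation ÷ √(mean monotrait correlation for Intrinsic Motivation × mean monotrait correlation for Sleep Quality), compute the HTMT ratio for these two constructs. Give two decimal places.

Mean heterotrait r = 2.62/8 = 0.3275.
Mean within-IM = 3.47/6 = 0.5783; mean within-SQ = 0.79/1 = 0.7900.
Geometric mean = √(0.5783 × 0.7900) = 0.6759.
HTMT = 0.3275 / 0.6759 = 0.48.

0.48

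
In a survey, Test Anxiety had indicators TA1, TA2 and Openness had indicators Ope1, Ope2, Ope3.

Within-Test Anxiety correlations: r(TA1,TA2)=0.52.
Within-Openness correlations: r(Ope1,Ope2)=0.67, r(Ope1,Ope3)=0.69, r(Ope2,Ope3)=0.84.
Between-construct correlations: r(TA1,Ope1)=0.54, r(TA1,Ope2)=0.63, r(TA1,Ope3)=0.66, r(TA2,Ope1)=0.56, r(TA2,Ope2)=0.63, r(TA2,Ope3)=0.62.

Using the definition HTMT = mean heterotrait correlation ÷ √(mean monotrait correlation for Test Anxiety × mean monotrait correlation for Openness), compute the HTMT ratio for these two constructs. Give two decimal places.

Mean between = 3.64/6 = 0.6067.
Mean within-TA = 0.52/1 = 0.5200; mean within-Ope = 2.20/3 = 0.7333.
Geometric mean = √(0.5200 × 0.7333) = 0.6175.
HTMT = 0.6067 / 0.6175 = 0.98.

0.98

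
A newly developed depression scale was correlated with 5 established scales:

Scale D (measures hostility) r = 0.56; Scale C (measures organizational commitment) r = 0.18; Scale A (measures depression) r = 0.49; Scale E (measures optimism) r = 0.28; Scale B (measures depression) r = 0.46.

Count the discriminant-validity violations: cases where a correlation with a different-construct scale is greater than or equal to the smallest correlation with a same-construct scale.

Convergent (same construct = depression): Scale A, Scale B.
Smallest convergent = 0.46. Discriminant values: 0.56, 0.18, 0.28; count ≥ 0.46 → 1.

1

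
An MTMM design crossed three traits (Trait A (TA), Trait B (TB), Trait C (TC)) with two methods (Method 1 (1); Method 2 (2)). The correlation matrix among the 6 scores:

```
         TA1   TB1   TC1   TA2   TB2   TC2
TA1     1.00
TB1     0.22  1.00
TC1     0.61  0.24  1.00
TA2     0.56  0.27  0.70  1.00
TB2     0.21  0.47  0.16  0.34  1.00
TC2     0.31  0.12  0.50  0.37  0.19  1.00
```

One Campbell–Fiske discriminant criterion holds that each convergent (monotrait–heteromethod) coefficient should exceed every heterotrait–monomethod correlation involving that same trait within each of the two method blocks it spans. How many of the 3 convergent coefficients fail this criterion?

Checking each validity diagonal entry against its comparison values:
TA (methods 1·2): 0.56 vs {0.22, 0.34, 0.61, 0.37} → fail.
TB (methods 1·2): 0.47 vs {0.22, 0.34, 0.24, 0.19} → pass.
TC (methods 1·2): 0.50 vs {0.61, 0.37, 0.24, 0.19} → fail.
2 of 3 fail.

2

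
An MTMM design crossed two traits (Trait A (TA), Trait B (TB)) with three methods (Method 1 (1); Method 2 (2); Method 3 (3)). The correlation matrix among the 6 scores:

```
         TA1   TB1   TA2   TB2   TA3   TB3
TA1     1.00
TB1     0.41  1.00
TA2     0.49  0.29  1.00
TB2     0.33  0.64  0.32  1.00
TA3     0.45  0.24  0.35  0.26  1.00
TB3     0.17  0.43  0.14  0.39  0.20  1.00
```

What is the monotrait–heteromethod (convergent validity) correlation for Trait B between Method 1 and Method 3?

Same trait (TB), different methods: r(TB1, TB3) = 0.43.

0.43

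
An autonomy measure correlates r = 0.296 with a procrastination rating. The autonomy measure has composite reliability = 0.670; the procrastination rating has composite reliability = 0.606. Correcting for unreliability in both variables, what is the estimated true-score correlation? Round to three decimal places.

r_true = r_obs / √(r_xx · r_yy) = 0.296 / √(0.670 × 0.606) = 0.296 / √0.406020 = 0.296 / 0.6372 ≈ 0.465.

0.465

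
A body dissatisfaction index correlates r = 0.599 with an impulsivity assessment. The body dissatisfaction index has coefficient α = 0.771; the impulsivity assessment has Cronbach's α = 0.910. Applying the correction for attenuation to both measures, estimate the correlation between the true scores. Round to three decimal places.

r_true = r_obs / √(r_xx · r_yy) = 0.599 / √(0.771 × 0.910) = 0.599 / √0.701610 = 0.599 / 0.8376 ≈ 0.715.

0.715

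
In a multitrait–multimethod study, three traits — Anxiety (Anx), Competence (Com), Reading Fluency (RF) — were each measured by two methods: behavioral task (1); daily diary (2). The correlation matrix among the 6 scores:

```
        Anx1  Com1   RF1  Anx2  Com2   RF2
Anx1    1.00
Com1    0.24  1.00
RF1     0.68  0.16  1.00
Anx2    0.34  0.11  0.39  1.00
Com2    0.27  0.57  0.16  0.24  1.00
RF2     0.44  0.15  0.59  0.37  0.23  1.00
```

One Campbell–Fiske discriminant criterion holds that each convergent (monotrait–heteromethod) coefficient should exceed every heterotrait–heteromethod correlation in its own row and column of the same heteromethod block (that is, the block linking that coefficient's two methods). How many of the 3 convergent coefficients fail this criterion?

Convergent coefficients and their comparison sets:
Anx (methods 1·2): 0.34 vs {0.27, 0.11, 0.44, 0.39} → fail.
Com (methods 1·2): 0.57 vs {0.11, 0.27, 0.15, 0.16} → pass.
RF (methods 1·2): 0.59 vs {0.39, 0.44, 0.16, 0.15} → pass.
1 of 3 fail.

1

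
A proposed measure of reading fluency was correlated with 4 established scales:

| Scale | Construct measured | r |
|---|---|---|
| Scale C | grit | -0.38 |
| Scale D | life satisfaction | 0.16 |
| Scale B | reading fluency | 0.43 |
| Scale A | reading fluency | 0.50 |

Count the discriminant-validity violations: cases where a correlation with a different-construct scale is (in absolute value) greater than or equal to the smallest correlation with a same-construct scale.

0

Convergent (same construct = reading fluency): Scale B, Scale A.
Smallest convergent = 0.43. Discriminant |r|: 0.38, 0.16; count ≥ 0.43 → 0.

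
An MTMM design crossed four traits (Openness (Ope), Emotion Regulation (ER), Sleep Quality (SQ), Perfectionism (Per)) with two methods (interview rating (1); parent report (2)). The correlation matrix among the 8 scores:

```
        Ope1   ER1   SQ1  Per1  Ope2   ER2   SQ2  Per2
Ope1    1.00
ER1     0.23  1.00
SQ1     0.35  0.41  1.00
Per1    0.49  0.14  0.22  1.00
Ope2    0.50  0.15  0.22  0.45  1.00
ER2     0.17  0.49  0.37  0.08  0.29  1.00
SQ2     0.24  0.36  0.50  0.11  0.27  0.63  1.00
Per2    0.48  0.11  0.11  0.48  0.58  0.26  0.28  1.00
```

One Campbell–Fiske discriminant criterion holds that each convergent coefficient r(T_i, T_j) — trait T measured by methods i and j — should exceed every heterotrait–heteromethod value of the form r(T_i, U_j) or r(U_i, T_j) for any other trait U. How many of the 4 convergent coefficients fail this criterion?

1

Checking each validity diagonal entry against its comparison values:
Ope (methods 1·2): 0.50 vs {0.17, 0.15, 0.24, 0.22, 0.48, 0.45} → pass.
ER (methods 1·2): 0.49 vs {0.15, 0.17, 0.36, 0.37, 0.11, 0.08} → pass.
SQ (methods 1·2): 0.50 vs {0.22, 0.24, 0.37, 0.36, 0.11, 0.11} → pass.
Per (methods 1·2): 0.48 vs {0.45, 0.48, 0.08, 0.11, 0.11, 0.11} → fail.
1 of 4 fail.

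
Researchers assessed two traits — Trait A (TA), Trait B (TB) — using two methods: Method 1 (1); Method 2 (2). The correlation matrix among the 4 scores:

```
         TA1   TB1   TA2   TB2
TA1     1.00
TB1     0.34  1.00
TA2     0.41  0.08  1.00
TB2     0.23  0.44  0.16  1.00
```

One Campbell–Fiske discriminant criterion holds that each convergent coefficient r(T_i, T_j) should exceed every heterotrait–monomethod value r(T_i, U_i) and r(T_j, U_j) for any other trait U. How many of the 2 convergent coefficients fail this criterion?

Each convergent coefficient versus the relevant comparison correlations:
TA (methods 1·2): 0.41 vs {0.34, 0.16} → pass.
TB (methods 1·2): 0.44 vs {0.34, 0.16} → pass.
0 of 2 fail.

0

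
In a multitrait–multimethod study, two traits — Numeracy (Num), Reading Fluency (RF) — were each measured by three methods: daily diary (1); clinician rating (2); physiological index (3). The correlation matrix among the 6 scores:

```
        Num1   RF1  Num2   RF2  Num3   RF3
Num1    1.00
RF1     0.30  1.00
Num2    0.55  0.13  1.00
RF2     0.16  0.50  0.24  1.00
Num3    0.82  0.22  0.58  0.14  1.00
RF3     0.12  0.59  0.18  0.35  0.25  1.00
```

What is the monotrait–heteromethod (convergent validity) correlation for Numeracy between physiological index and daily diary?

0.82

Same trait (Num), different methods: r(Num3, Num1) = 0.82.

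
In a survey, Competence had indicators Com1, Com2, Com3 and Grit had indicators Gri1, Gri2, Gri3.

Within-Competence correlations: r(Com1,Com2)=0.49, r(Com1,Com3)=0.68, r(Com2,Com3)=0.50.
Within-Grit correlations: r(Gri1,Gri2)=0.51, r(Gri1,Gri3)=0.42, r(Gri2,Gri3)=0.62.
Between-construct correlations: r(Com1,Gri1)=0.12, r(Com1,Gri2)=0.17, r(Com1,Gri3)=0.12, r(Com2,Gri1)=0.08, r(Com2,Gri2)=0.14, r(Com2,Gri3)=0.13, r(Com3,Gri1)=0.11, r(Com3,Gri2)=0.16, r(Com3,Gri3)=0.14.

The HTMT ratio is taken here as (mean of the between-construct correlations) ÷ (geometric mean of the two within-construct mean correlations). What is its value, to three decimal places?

0.242

Mean heterotrait r = 1.17/9 = 0.1300.
Mean within-Com = 1.67/3 = 0.5567; mean within-Gri = 1.55/3 = 0.5167.
Geometric mean = √(0.5567 × 0.5167) = 0.5363.
HTMT = 0.1300 / 0.5363 = 0.242.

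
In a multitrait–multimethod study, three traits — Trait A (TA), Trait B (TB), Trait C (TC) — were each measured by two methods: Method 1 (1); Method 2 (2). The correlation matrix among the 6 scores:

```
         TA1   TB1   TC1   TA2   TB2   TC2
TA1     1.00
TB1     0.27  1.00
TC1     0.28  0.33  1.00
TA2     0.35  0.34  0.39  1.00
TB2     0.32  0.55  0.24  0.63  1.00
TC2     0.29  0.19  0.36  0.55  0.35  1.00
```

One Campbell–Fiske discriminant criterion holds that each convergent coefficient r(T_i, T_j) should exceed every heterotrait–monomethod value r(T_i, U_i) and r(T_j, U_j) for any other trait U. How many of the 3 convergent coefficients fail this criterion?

3

Each convergent coefficient versus the relevant comparison correlations:
TA (methods 1·2): 0.35 vs {0.27, 0.63, 0.28, 0.55} → fail.
TB (methods 1·2): 0.55 vs {0.27, 0.63, 0.33, 0.35} → fail.
TC (methods 1·2): 0.36 vs {0.28, 0.55, 0.33, 0.35} → fail.
3 of 3 fail.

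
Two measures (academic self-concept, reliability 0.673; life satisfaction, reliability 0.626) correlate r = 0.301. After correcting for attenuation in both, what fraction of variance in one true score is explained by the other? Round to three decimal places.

0.215

Disattenuated r = 0.301 / √(0.673 × 0.626) = 0.301 / 0.6491 = 0.4637.
Shared true-score variance = 0.4637² = 0.2150 ≈ 0.215.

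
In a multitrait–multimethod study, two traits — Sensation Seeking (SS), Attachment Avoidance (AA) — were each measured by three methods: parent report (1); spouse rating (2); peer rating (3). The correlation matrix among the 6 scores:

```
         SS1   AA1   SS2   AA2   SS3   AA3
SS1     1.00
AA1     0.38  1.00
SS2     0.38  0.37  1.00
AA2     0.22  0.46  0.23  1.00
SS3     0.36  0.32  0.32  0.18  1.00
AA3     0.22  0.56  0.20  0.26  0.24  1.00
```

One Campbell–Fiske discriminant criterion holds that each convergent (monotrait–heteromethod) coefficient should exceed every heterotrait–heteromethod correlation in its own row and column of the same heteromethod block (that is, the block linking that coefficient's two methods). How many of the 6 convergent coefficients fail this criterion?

Each convergent coefficient versus the relevant comparison correlations:
SS (methods 1·2): 0.38 vs {0.22, 0.37} → pass.
SS (methods 1·3): 0.36 vs {0.22, 0.32} → pass.
SS (methods 2·3): 0.32 vs {0.20, 0.18} → pass.
AA (methods 1·2): 0.46 vs {0.37, 0.22} → pass.
AA (methods 1·3): 0.56 vs {0.32, 0.22} → pass.
AA (methods 2·3): 0.26 vs {0.18, 0.20} → pass.
0 of 6 fail.

0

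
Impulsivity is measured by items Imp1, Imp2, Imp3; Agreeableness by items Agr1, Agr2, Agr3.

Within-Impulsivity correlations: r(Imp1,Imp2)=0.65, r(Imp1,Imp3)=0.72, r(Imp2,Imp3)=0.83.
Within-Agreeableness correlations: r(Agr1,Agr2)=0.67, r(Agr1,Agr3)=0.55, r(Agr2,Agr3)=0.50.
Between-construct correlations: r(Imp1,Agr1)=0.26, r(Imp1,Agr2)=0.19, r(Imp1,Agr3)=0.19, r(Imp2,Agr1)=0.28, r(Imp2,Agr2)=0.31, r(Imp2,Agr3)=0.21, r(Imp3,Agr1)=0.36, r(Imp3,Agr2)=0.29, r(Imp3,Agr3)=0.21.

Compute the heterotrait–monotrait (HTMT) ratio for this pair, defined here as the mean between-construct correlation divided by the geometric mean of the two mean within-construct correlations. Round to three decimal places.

0.394

Mean heterotrait r = 2.30/9 = 0.2556.
Mean within-Imp = 2.20/3 = 0.7333; mean within-Agr = 1.72/3 = 0.5733.
Geometric mean = √(0.7333 × 0.5733) = 0.6484.
HTMT = 0.2556 / 0.6484 = 0.394.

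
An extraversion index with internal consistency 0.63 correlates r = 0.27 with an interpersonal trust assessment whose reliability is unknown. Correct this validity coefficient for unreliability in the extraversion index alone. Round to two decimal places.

Single correction: r_c = r_obs / √r_xx = 0.27 / √0.63 = 0.27 / 0.7937 ≈ 0.34.

0.34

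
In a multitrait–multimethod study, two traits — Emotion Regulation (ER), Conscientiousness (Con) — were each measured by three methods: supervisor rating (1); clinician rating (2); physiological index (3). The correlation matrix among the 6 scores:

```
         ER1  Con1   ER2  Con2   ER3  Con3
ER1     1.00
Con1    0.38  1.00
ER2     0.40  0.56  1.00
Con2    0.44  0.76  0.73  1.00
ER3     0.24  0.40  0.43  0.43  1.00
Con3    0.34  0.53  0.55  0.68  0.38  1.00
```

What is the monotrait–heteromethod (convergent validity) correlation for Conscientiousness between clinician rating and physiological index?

Same trait (Con), different methods: r(Con2, Con3) = 0.68.

0.68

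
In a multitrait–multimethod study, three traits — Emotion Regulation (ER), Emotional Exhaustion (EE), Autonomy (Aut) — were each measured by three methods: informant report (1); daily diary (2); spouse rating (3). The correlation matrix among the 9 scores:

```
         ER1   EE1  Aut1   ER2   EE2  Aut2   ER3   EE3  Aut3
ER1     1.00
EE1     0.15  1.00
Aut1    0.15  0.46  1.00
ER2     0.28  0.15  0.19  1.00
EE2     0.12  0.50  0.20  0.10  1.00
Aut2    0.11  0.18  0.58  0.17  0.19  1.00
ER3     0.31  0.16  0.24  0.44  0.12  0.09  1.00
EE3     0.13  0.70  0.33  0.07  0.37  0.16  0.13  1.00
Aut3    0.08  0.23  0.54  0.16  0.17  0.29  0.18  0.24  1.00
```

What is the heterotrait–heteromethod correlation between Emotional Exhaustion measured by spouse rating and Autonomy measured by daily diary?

0.16

Different traits and methods: r(EE3, Aut2) = 0.16.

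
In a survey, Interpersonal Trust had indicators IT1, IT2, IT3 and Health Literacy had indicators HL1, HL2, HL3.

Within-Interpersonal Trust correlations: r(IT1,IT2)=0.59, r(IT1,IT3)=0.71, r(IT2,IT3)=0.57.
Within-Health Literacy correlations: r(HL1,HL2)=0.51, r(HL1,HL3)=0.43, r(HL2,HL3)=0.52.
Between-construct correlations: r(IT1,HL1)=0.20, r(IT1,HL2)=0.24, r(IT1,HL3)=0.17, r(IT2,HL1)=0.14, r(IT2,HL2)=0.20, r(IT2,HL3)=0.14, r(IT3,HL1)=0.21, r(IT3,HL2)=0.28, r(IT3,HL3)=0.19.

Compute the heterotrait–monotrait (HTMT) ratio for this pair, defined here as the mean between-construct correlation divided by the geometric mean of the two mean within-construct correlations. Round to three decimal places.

Mean heterotrait r = 1.77/9 = 0.1967.
Mean within-IT = 1.87/3 = 0.6233; mean within-HL = 1.46/3 = 0.4867.
Geometric mean = √(0.6233 × 0.4867) = 0.5508.
HTMT = 0.1967 / 0.5508 = 0.357.

0.357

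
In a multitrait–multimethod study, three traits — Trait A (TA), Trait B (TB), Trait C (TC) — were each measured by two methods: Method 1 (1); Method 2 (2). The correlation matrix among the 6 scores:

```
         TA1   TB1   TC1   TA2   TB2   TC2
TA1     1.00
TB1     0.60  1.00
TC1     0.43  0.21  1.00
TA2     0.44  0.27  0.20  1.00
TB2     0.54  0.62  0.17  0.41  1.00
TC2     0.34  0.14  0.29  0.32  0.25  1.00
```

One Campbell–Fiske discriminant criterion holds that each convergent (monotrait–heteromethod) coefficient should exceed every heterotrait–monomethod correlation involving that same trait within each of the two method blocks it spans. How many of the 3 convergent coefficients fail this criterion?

2

Checking each validity diagonal entry against its comparison values:
TA (methods 1·2): 0.44 vs {0.60, 0.41, 0.43, 0.32} → fail.
TB (methods 1·2): 0.62 vs {0.60, 0.41, 0.21, 0.25} → pass.
TC (methods 1·2): 0.29 vs {0.43, 0.32, 0.21, 0.25} → fail.
2 of 3 fail.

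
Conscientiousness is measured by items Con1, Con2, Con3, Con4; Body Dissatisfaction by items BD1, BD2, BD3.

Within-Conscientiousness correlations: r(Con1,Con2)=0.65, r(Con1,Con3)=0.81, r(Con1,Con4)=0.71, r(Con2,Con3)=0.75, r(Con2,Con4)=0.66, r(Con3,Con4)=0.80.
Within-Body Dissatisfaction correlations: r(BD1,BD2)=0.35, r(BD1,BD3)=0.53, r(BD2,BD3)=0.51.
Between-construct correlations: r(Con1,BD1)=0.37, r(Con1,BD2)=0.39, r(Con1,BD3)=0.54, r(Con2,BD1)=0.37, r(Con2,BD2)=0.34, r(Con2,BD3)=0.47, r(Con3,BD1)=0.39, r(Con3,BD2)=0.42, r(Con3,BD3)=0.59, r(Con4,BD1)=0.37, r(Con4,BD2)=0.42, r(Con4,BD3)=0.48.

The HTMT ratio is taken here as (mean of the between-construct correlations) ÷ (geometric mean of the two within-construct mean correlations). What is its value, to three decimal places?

Between-construct mean = 5.15/12 = 0.4292.
Mean within-Con = 4.38/6 = 0.7300; mean within-BD = 1.39/3 = 0.4633.
Geometric mean = √(0.7300 × 0.4633) = 0.5816.
HTMT = 0.4292 / 0.5816 = 0.738.

0.738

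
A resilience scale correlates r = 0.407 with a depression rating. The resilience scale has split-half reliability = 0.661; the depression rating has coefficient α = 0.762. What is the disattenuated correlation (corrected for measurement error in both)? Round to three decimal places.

0.573

r_true = r_obs / √(r_xx · r_yy) = 0.407 / √(0.661 × 0.762) = 0.407 / √0.503682 = 0.407 / 0.7097 ≈ 0.573.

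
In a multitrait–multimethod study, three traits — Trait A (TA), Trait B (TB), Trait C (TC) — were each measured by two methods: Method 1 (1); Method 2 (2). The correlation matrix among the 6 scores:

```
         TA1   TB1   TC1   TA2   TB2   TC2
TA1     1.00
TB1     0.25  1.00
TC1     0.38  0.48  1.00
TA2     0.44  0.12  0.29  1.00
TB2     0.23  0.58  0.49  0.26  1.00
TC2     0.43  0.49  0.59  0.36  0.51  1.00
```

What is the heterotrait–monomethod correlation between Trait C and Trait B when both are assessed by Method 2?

0.51

Different traits, same method: r(TC2, TB2) = 0.51.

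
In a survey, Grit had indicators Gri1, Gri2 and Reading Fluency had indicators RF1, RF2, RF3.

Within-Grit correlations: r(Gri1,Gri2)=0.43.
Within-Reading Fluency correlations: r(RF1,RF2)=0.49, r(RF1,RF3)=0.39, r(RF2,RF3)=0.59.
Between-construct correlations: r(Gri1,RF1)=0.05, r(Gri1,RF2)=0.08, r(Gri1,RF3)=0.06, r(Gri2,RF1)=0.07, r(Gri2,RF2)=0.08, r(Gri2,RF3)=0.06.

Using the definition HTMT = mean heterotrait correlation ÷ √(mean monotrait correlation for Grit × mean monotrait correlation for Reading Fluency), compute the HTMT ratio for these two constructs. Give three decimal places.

0.145

Mean between = 0.40/6 = 0.0667.
Mean within-Gri = 0.43/1 = 0.4300; mean within-RF = 1.47/3 = 0.4900.
Geometric mean = √(0.4300 × 0.4900) = 0.4590.
HTMT = 0.0667 / 0.4590 = 0.145.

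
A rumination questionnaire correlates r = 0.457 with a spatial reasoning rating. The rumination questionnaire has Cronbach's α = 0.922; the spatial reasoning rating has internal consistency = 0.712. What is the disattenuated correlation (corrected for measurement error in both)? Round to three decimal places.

0.564

r_true = r_obs / √(r_xx · r_yy) = 0.457 / √(0.922 × 0.712) = 0.457 / √0.656464 = 0.457 / 0.8102 ≈ 0.564.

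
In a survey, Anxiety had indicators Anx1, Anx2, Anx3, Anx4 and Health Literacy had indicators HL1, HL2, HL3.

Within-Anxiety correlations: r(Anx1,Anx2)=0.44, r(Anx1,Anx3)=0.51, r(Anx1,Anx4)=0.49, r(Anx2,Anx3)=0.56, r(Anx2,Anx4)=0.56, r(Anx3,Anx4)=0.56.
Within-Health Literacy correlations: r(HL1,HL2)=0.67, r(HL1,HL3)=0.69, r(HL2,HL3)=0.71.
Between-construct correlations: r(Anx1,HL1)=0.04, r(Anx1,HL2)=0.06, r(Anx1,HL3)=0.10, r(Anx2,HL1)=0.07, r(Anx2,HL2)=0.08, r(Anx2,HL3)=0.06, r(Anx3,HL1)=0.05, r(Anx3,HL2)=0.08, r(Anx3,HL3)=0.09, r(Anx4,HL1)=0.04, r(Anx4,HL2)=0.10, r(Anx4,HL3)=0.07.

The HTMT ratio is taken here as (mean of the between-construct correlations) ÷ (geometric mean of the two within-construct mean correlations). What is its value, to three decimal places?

Between-construct mean = 0.84/12 = 0.0700.
Mean within-Anx = 3.12/6 = 0.5200; mean within-HL = 2.07/3 = 0.6900.
Geometric mean = √(0.5200 × 0.6900) = 0.5990.
HTMT = 0.0700 / 0.5990 = 0.117.

0.117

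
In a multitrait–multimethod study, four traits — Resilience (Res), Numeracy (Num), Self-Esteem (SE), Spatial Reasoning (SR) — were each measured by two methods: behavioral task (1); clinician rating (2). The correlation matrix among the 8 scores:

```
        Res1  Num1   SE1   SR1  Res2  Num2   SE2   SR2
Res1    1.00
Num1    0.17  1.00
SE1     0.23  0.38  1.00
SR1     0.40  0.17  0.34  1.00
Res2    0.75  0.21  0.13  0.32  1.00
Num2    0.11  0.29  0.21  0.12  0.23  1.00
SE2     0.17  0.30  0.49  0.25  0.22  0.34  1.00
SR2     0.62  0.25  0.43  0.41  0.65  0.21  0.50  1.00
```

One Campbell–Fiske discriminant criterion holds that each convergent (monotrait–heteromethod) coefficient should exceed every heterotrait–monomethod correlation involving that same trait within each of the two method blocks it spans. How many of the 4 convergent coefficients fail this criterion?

Convergent coefficients and their comparison sets:
Res (methods 1·2): 0.75 vs {0.17, 0.23, 0.23, 0.22, 0.40, 0.65} → pass.
Num (methods 1·2): 0.29 vs {0.17, 0.23, 0.38, 0.34, 0.17, 0.21} → fail.
SE (methods 1·2): 0.49 vs {0.23, 0.22, 0.38, 0.34, 0.34, 0.50} → fail.
SR (methods 1·2): 0.41 vs {0.40, 0.65, 0.17, 0.21, 0.34, 0.50} → fail.
3 of 4 fail.

3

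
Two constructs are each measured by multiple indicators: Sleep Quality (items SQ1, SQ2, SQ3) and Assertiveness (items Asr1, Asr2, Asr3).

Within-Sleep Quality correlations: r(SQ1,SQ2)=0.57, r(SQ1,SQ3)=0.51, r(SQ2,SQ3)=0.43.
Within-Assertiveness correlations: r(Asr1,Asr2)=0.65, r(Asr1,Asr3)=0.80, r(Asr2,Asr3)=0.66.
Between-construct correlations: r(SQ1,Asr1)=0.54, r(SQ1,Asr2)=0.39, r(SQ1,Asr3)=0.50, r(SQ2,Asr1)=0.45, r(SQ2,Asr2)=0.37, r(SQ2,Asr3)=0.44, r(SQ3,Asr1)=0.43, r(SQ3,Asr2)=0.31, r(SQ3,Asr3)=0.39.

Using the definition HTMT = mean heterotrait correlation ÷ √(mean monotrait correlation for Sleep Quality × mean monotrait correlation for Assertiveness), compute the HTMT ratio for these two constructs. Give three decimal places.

Mean between = 3.82/9 = 0.4244.
Mean within-SQ = 1.51/3 = 0.5033; mean within-Asr = 2.11/3 = 0.7033.
Geometric mean = √(0.5033 × 0.7033) = 0.5950.
HTMT = 0.4244 / 0.5950 = 0.713.

0.713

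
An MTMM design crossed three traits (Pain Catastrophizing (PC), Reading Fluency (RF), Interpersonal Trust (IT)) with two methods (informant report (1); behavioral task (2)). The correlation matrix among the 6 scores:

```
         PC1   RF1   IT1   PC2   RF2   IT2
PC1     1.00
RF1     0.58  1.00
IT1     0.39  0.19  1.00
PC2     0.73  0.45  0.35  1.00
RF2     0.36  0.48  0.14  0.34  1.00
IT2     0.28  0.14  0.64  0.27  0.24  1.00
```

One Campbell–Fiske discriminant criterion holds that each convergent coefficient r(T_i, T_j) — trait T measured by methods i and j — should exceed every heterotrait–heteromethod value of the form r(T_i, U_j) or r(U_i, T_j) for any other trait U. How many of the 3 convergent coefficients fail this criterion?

Convergent coefficients and their comparison sets:
PC (methods 1·2): 0.73 vs {0.36, 0.45, 0.28, 0.35} → pass.
RF (methods 1·2): 0.48 vs {0.45, 0.36, 0.14, 0.14} → pass.
IT (methods 1·2): 0.64 vs {0.35, 0.28, 0.14, 0.14} → pass.
0 of 3 fail.

0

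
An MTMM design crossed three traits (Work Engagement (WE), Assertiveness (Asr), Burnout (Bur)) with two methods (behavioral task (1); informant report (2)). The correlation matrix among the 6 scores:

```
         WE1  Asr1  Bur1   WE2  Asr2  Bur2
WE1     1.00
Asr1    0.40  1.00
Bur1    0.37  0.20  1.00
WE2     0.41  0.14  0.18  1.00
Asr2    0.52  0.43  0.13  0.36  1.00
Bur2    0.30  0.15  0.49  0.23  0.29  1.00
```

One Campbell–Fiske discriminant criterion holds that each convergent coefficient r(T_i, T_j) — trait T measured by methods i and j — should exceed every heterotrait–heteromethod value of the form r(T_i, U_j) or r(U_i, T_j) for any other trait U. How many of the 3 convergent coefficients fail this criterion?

Each convergent coefficient versus the relevant comparison correlations:
WE (methods 1·2): 0.41 vs {0.52, 0.14, 0.30, 0.18} → fail.
Asr (methods 1·2): 0.43 vs {0.14, 0.52, 0.15, 0.13} → fail.
Bur (methods 1·2): 0.49 vs {0.18, 0.30, 0.13, 0.15} → pass.
2 of 3 fail.

2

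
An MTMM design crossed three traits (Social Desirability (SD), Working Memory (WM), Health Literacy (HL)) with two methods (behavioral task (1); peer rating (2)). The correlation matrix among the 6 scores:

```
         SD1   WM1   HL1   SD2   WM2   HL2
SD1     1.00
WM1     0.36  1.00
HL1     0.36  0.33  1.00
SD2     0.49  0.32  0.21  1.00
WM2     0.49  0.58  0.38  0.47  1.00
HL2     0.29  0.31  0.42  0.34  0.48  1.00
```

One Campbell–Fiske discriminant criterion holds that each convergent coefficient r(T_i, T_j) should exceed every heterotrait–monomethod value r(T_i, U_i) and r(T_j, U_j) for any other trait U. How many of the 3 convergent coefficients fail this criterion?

Convergent coefficients and their comparison sets:
SD (methods 1·2): 0.49 vs {0.36, 0.47, 0.36, 0.34} → pass.
WM (methods 1·2): 0.58 vs {0.36, 0.47, 0.33, 0.48} → pass.
HL (methods 1·2): 0.42 vs {0.36, 0.34, 0.33, 0.48} → fail.
1 of 3 fail.

1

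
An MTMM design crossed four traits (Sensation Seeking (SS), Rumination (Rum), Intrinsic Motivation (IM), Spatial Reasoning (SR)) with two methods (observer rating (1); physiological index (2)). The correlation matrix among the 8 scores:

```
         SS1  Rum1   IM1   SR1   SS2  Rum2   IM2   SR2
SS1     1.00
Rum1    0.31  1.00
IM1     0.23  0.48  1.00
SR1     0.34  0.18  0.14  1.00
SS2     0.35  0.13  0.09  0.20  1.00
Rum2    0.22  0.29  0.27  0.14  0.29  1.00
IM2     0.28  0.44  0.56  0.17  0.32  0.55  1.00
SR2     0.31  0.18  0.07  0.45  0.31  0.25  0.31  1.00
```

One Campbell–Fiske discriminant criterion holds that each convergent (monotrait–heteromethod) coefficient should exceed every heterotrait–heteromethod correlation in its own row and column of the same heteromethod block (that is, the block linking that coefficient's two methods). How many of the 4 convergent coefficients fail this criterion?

Checking each validity diagonal entry against its comparison values:
SS (methods 1·2): 0.35 vs {0.22, 0.13, 0.28, 0.09, 0.31, 0.20} → pass.
Rum (methods 1·2): 0.29 vs {0.13, 0.22, 0.44, 0.27, 0.18, 0.14} → fail.
IM (methods 1·2): 0.56 vs {0.09, 0.28, 0.27, 0.44, 0.07, 0.17} → pass.
SR (methods 1·2): 0.45 vs {0.20, 0.31, 0.14, 0.18, 0.17, 0.07} → pass.
1 of 4 fail.

1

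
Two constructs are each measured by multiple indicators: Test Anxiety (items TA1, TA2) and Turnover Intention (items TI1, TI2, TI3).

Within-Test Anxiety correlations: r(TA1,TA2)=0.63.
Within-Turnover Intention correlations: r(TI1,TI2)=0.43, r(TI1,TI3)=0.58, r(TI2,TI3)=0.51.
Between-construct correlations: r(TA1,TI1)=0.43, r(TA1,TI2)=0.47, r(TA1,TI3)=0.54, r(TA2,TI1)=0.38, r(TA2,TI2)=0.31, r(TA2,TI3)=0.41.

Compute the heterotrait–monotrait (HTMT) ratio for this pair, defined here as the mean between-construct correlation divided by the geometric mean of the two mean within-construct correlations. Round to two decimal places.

Between-construct mean = 2.54/6 = 0.4233.
Mean within-TA = 0.63/1 = 0.6300; mean within-TI = 1.52/3 = 0.5067.
Geometric mean = √(0.6300 × 0.5067) = 0.5650.
HTMT = 0.4233 / 0.5650 = 0.75.

0.75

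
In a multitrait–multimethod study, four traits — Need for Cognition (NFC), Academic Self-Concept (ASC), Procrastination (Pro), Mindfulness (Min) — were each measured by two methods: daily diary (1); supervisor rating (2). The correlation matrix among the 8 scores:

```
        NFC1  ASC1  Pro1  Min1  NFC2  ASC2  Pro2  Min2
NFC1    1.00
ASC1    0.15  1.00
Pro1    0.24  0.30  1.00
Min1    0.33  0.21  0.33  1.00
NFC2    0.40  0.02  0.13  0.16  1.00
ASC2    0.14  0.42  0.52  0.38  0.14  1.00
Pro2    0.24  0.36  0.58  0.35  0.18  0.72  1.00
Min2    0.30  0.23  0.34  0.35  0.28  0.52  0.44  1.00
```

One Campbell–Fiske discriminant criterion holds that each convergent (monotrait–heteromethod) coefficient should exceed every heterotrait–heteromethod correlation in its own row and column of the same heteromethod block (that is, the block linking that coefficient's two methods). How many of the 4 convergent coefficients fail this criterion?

2

Convergent coefficients and their comparison sets:
NFC (methods 1·2): 0.40 vs {0.14, 0.02, 0.24, 0.13, 0.30, 0.16} → pass.
ASC (methods 1·2): 0.42 vs {0.02, 0.14, 0.36, 0.52, 0.23, 0.38} → fail.
Pro (methods 1·2): 0.58 vs {0.13, 0.24, 0.52, 0.36, 0.34, 0.35} → pass.
Min (methods 1·2): 0.35 vs {0.16, 0.30, 0.38, 0.23, 0.35, 0.34} → fail.
2 of 4 fail.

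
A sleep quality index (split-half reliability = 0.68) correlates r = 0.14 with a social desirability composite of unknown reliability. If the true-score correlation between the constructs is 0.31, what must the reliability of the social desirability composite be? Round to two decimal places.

0.30

r_true = r_obs / √(r_xx · r_yy) ⇒ 0.31 = 0.14 / √(0.68 · r_yy).
√(0.68 · r_yy) = 0.14 / 0.31 = 0.4516; 0.68 · r_yy = 0.2039; r_yy = 0.2039 / 0.68 ≈ 0.30.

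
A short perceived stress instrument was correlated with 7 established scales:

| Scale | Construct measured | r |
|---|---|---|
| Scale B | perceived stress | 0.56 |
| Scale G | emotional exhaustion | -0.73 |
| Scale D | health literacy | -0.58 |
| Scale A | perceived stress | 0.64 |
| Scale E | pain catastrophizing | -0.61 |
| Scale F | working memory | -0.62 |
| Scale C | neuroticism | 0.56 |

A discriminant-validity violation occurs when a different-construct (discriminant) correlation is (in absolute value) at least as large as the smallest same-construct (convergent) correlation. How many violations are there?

Convergent (same construct = perceived stress): Scale B, Scale A.
Smallest convergent = 0.56. Discriminant |r|: 0.73, 0.58, 0.61, 0.62, 0.56; count ≥ 0.56 → 5.

5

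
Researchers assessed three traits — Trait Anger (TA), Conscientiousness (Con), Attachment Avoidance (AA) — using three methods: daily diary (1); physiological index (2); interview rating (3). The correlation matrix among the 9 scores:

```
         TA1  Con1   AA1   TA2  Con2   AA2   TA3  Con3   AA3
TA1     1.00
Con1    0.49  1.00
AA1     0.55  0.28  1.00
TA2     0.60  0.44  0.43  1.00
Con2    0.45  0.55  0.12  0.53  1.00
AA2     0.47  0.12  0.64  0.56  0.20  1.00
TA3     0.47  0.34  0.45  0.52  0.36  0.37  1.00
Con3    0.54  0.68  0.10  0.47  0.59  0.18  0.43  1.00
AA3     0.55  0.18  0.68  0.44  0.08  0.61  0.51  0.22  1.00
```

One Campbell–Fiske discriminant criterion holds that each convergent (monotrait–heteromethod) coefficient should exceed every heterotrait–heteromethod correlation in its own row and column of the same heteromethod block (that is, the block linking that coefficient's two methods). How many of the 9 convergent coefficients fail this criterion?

1

Convergent coefficients and their comparison sets:
TA (methods 1·2): 0.60 vs {0.45, 0.44, 0.47, 0.43} → pass.
TA (methods 1·3): 0.47 vs {0.54, 0.34, 0.55, 0.45} → fail.
TA (methods 2·3): 0.52 vs {0.47, 0.36, 0.44, 0.37} → pass.
Con (methods 1·2): 0.55 vs {0.44, 0.45, 0.12, 0.12} → pass.
Con (methods 1·3): 0.68 vs {0.34, 0.54, 0.18, 0.10} → pass.
Con (methods 2·3): 0.59 vs {0.36, 0.47, 0.08, 0.18} → pass.
AA (methods 1·2): 0.64 vs {0.43, 0.47, 0.12, 0.12} → pass.
AA (methods 1·3): 0.68 vs {0.45, 0.55, 0.10, 0.18} → pass.
AA (methods 2·3): 0.61 vs {0.37, 0.44, 0.18, 0.08} → pass.
1 of 9 fail.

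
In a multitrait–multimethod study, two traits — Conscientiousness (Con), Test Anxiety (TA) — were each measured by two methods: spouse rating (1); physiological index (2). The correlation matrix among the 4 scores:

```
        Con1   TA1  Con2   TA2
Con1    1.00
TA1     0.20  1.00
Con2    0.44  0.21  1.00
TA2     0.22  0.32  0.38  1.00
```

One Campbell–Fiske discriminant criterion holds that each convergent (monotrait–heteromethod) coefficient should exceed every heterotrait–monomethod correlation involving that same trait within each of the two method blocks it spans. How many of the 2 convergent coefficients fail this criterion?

Checking each validity diagonal entry against its comparison values:
Con (methods 1·2): 0.44 vs {0.20, 0.38} → pass.
TA (methods 1·2): 0.32 vs {0.20, 0.38} → fail.
1 of 2 fail.

1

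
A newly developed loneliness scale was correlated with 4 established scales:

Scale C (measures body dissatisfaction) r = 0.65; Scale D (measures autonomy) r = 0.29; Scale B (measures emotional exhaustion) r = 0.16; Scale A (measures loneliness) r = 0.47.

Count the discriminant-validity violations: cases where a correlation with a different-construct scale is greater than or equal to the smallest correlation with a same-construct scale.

Convergent (same construct = loneliness): Scale A.
Smallest convergent = 0.47. Discriminant values: 0.65, 0.29, 0.16; count ≥ 0.47 → 1.

1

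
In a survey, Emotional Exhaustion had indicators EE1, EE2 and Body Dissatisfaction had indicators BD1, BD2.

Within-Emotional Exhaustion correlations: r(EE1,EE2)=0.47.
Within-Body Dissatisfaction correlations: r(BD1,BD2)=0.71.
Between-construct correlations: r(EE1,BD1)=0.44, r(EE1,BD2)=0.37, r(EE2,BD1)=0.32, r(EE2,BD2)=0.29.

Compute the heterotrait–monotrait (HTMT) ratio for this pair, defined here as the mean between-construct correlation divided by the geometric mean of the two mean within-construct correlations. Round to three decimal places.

Mean heterotrait r = 1.42/4 = 0.3550.
Mean within-EE = 0.47/1 = 0.4700; mean within-BD = 0.71/1 = 0.7100.
Geometric mean = √(0.4700 × 0.7100) = 0.5777.
HTMT = 0.3550 / 0.5777 = 0.615.

0.615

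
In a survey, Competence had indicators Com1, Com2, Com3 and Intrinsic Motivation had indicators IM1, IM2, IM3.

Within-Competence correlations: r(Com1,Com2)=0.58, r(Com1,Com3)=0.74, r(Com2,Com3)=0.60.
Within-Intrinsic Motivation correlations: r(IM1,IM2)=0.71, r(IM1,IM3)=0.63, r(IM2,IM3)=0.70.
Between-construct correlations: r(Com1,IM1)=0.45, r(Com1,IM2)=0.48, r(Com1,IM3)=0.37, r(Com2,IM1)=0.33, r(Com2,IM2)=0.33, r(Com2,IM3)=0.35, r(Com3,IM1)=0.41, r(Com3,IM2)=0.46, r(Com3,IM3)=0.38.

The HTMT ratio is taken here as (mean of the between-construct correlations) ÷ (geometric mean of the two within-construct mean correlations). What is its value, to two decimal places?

Mean heterotrait r = 3.56/9 = 0.3956.
Mean within-Com = 1.92/3 = 0.6400; mean within-IM = 2.04/3 = 0.6800.
Geometric mean = √(0.6400 × 0.6800) = 0.6597.
HTMT = 0.3956 / 0.6597 = 0.60.

0.60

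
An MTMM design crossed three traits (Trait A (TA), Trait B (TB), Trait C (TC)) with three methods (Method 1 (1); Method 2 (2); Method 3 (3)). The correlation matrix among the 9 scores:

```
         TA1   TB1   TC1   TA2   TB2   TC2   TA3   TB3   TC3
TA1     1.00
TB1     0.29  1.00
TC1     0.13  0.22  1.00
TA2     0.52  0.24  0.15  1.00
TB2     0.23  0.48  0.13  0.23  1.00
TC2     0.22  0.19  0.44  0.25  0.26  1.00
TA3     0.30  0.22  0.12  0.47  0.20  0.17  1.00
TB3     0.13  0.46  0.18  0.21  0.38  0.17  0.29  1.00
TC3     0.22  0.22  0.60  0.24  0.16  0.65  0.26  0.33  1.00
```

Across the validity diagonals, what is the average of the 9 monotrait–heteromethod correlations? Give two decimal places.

Convergent values: 0.52, 0.30, 0.47, 0.48, 0.46, 0.38, 0.44, 0.60, 0.65; mean = 4.30/9 = 0.48.

0.48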